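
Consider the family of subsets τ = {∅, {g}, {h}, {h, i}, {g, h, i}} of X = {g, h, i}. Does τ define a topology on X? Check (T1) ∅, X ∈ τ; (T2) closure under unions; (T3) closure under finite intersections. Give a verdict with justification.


τ is NOT a topology on X.

Axiom (T1): ∅ ∈ τ? Yes; X ∈ τ? Yes.
Axiom (T2/T3): check pairwise unions and intersections of members of τ.
Counterexample for (T2): {g} ∪ {h} = {g, h} ∉ τ. Therefore τ is NOT a topology.


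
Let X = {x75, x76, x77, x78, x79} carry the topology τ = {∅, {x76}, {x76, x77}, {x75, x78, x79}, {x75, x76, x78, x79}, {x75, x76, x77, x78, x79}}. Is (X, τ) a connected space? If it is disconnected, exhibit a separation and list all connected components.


(X, τ) is disconnected; components = [{x76, x77}, {x75, x78, x79}].

Find clopen sets (U ∈ τ with X ∖ U ∈ τ):
  U = ∅, X ∖ U = {x75, x76, x77, x78, x79} — both open, so U is clopen.
  U = {x76, x77}, X ∖ U = {x75, x78, x79} — both open, so U is clopen.
  U = {x75, x78, x79}, X ∖ U = {x76, x77} — both open, so U is clopen.
  U = {x75, x76, x77, x78, x79}, X ∖ U = ∅ — both open, so U is clopen.
Nontrivial clopen(s) exist: e.g. {x75, x78, x79}. So (X, τ) is disconnected.
Compute connected components by grouping points that agree on all clopens:
  component: {x76, x77}
  component: {x75, x78, x79}


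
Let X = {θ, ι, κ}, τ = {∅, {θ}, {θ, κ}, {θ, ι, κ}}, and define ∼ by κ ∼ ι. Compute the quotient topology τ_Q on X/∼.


X/∼ = {[θ], [ι=κ]}; |τ_Q| = 3.

Equivalence classes: [θ], [ι=κ].
Quotient map π: X → X/∼ sends θ ↦ [θ], ι ↦ [ι=κ], κ ↦ [ι=κ].
For each subset V ⊆ X/∼, compute π^{-1}(V) ⊆ X and check whether π^{-1}(V) ∈ τ. V is open in τ_Q iff π^{-1}(V) ∈ τ.
  V = {}: π^{-1}(V) = ∅ ∈ τ ✓.
  V = {[θ]}: π^{-1}(V) = {θ} ∈ τ ✓.
  V = {[ι=κ]}: π^{-1}(V) = {ι, κ} ∉ τ ✗.
  V = {[θ], [ι=κ]}: π^{-1}(V) = {θ, ι, κ} ∈ τ ✓.
Open sets in the quotient: τ_Q = {{}, {[θ]}, {[θ], [ι=κ]}} (3 elements).


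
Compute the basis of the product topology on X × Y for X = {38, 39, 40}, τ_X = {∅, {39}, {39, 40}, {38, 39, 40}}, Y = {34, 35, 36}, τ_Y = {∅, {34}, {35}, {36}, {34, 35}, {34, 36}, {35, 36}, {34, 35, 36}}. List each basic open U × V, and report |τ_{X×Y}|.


Basis B = {∅ × ∅, {39} × {34}, {39} × {35}, {39} × {36}, {39} × {34, 35}, {39} × {34, 36}, {39, 40} × {34}, {39} × {35, 36}, {39, 40} × {35}, {39, 40} × {36}, {38, 39, 40} × {34}, {38, 39, 40} × {35}, {38, 39, 40} × {36}, {39} × {34, 35, 36}, {39, 40} × {34, 35}, {39, 40} × {34, 36}, {39, 40} × {35, 36}, {38, 39, 40} × {34, 35}, {38, 39, 40} × {34, 36}, {38, 39, 40} × {35, 36}, {39, 40} × {34, 35, 36}, {38, 39, 40} × {34, 35, 36}}; |τ_{X×Y}| = 64.

Enumerate products U × V with U ∈ τ_X, V ∈ τ_Y (deduplicated):
  ∅ × ∅ = {} (∅)
  {39} × {34} = {(39,34)}
  {39} × {35} = {(39,35)}
  {39} × {36} = {(39,36)}
  {39} × {34, 35} = {(39,34), (39,35)}
  {39} × {34, 36} = {(39,34), (39,36)}
  {39, 40} × {34} = {(39,34), (40,34)}
  {39} × {35, 36} = {(39,35), (39,36)}
  {39, 40} × {35} = {(39,35), (40,35)}
  {39, 40} × {36} = {(39,36), (40,36)}
  {38, 39, 40} × {34} = {(38,34), (39,34), (40,34)}
  {38, 39, 40} × {35} = {(38,35), (39,35), (40,35)}
  {38, 39, 40} × {36} = {(38,36), (39,36), (40,36)}
  {39} × {34, 35, 36} = {(39,34), (39,35), (39,36)}
  {39, 40} × {34, 35} = {(39,34), (39,35), (40,34), (40,35)}
  {39, 40} × {34, 36} = {(39,34), (39,36), (40,34), (40,36)}
  {39, 40} × {35, 36} = {(39,35), (39,36), (40,35), (40,36)}
  {38, 39, 40} × {34, 35} = {(38,34), (38,35), (39,34), (39,35), (40,34), (40,35)}
  {38, 39, 40} × {34, 36} = {(38,34), (38,36), (39,34), (39,36), (40,34), (40,36)}
  {38, 39, 40} × {35, 36} = {(38,35), (38,36), (39,35), (39,36), (40,35), (40,36)}
  {39, 40} × {34, 35, 36} = {(39,34), (39,35), (39,36), (40,34), (40,35), (40,36)}
  {38, 39, 40} × {34, 35, 36} = {(38,34), (38,35), (38,36), (39,34), (39,35), (39,36), (40,34), (40,35), (40,36)}
These 22 distinct sets form the basis B.
Close under arbitrary unions to get τ_{X×Y}; counting gives |τ_{X×Y}| = 64.


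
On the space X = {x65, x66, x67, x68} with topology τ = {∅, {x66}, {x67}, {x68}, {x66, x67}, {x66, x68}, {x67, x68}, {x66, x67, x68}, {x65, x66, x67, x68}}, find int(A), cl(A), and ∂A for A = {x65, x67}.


int(A) = {x67}, cl(A) = {x65, x67}, ∂A = {x65}.

Closed sets in (X, τ) are complements of opens:
  closed(X, τ) = {∅, {x65}, {x65, x66}, {x65, x67}, {x65, x68}, {x65, x66, x67}, {x65, x66, x68}, {x65, x67, x68}, {x65, x66, x67, x68}}.
int(A) = ⋃ {U ∈ τ : U ⊆ A}. Opens contained in A: ∅, {x67}.
Taking the union of these: int(A) = {x67}.
cl(A) = ⋂ {C closed : A ⊆ C}. Closed sets containing A: {x65, x67}, {x65, x66, x67}, {x65, x67, x68}, {x65, x66, x67, x68}.
Intersecting these: cl(A) = {x65, x67}.
∂A = cl(A) ∖ int(A) = {x65, x67} ∖ {x67} = {x65}.


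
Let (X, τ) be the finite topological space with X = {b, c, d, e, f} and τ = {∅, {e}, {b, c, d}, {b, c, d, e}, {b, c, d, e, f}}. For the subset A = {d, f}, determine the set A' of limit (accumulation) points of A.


A' = {b, c, f}

For each x ∈ X, list the open sets U ∈ τ with x ∈ U, then check whether U ∩ (A ∖ {x}) ≠ ∅ for every such U.
  x = b: opens ∋ x are {b, c, d}, {b, c, d, e}, {b, c, d, e, f}; each meets A ∖ {b}, so x IS a limit point.
  x = c: opens ∋ x are {b, c, d}, {b, c, d, e}, {b, c, d, e, f}; each meets A ∖ {c}, so x IS a limit point.
  x = d: open {b, c, d} ∋ x has {b, c, d} ∩ (A ∖ {d}) = ∅, so x is NOT a limit point.
  x = e: open {e} ∋ x has {e} ∩ (A ∖ {e}) = ∅, so x is NOT a limit point.
  x = f: opens ∋ x are {b, c, d, e, f}; each meets A ∖ {f}, so x IS a limit point.
Collecting: A' = {b, c, f}.


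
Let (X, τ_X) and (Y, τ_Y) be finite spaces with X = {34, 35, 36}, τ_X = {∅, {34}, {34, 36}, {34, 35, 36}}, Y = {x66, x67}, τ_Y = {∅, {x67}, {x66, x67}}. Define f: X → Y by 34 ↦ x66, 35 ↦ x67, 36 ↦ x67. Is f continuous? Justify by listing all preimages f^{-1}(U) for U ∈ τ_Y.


f is NOT continuous.

Compute f^{-1}(U) for each U ∈ τ_Y:
  U = ∅: f^{-1}(U) = ∅ ∈ τ_X ✓.
  U = {x67}: f^{-1}(U) = {35, 36} ∉ τ_X ✗.
  U = {x66, x67}: f^{-1}(U) = {34, 35, 36} ∈ τ_X ✓.
Found U = {x67} with f^{-1}(U) = {35, 36} not in τ_X. Therefore f is NOT continuous.


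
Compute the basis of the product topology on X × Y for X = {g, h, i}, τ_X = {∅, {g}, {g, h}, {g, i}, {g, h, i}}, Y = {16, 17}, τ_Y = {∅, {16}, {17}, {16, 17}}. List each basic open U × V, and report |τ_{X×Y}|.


Basis B = {∅ × ∅, {g} × {16}, {g} × {17}, {g} × {16, 17}, {g, h} × {16}, {g, i} × {16}, {g, h} × {17}, {g, i} × {17}, {g, h, i} × {16}, {g, h, i} × {17}, {g, h} × {16, 17}, {g, i} × {16, 17}, {g, h, i} × {16, 17}}; |τ_{X×Y}| = 25.

Enumerate products U × V with U ∈ τ_X, V ∈ τ_Y (deduplicated):
  ∅ × ∅ = {} (∅)
  {g} × {16} = {(g,16)}
  {g} × {17} = {(g,17)}
  {g} × {16, 17} = {(g,16), (g,17)}
  {g, h} × {16} = {(g,16), (h,16)}
  {g, i} × {16} = {(g,16), (i,16)}
  {g, h} × {17} = {(g,17), (h,17)}
  {g, i} × {17} = {(g,17), (i,17)}
  {g, h, i} × {16} = {(g,16), (h,16), (i,16)}
  {g, h, i} × {17} = {(g,17), (h,17), (i,17)}
  {g, h} × {16, 17} = {(g,16), (g,17), (h,16), (h,17)}
  {g, i} × {16, 17} = {(g,16), (g,17), (i,16), (i,17)}
  {g, h, i} × {16, 17} = {(g,16), (g,17), (h,16), (h,17), (i,16), (i,17)}
These 13 distinct sets form the basis B.
Close under arbitrary unions to get τ_{X×Y}; counting gives |τ_{X×Y}| = 25.


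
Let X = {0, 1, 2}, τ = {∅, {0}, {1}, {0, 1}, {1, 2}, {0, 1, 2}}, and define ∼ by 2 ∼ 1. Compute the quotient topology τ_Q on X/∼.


X/∼ = {[0], [1=2]}; |τ_Q| = 4.

Equivalence classes: [0], [1=2].
Quotient map π: X → X/∼ sends 0 ↦ [0], 1 ↦ [1=2], 2 ↦ [1=2].
For each subset V ⊆ X/∼, compute π^{-1}(V) ⊆ X and check whether π^{-1}(V) ∈ τ. V is open in τ_Q iff π^{-1}(V) ∈ τ.
  V = {}: π^{-1}(V) = ∅ ∈ τ ✓.
  V = {[0]}: π^{-1}(V) = {0} ∈ τ ✓.
  V = {[1=2]}: π^{-1}(V) = {1, 2} ∈ τ ✓.
  V = {[0], [1=2]}: π^{-1}(V) = {0, 1, 2} ∈ τ ✓.
Open sets in the quotient: τ_Q = {{}, {[0]}, {[1=2]}, {[0], [1=2]}} (4 elements).


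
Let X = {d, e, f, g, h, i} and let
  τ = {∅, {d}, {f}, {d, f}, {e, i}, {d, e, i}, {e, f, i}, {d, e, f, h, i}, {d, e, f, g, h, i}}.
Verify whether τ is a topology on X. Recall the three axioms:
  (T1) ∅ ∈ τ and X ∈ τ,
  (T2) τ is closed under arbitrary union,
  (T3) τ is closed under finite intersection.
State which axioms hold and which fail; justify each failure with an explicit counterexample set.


τ is NOT a topology on X.

Axiom (T1): ∅ ∈ τ? Yes; X ∈ τ? Yes.
Axiom (T2/T3): check pairwise unions and intersections of members of τ.
Counterexample for (T2): {d} ∪ {e, f, i} = {d, e, f, i} ∉ τ. Therefore τ is NOT a topology.


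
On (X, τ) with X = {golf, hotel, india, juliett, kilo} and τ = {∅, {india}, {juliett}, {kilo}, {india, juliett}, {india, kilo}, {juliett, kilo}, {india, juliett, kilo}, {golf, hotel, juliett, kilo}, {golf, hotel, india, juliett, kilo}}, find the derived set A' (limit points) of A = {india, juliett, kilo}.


A' = {golf, hotel}

For each x ∈ X, list the open sets U ∈ τ with x ∈ U, then check whether U ∩ (A ∖ {x}) ≠ ∅ for every such U.
  x = golf: opens ∋ x are {golf, hotel, juliett, kilo}, {golf, hotel, india, juliett, kilo}; each meets A ∖ {golf}, so x IS a limit point.
  x = hotel: opens ∋ x are {golf, hotel, juliett, kilo}, {golf, hotel, india, juliett, kilo}; each meets A ∖ {hotel}, so x IS a limit point.
  x = india: open {india} ∋ x has {india} ∩ (A ∖ {india}) = ∅, so x is NOT a limit point.
  x = juliett: open {juliett} ∋ x has {juliett} ∩ (A ∖ {juliett}) = ∅, so x is NOT a limit point.
  x = kilo: open {kilo} ∋ x has {kilo} ∩ (A ∖ {kilo}) = ∅, so x is NOT a limit point.
Collecting: A' = {golf, hotel}.


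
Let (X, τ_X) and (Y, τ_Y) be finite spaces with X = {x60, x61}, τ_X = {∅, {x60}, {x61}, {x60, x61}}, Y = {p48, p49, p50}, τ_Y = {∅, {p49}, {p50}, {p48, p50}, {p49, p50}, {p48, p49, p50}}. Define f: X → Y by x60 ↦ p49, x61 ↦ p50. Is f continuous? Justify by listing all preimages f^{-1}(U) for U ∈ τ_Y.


f IS continuous.

Compute f^{-1}(U) for each U ∈ τ_Y:
  U = ∅: f^{-1}(U) = ∅ ∈ τ_X ✓.
  U = {p49}: f^{-1}(U) = {x60} ∈ τ_X ✓.
  U = {p50}: f^{-1}(U) = {x61} ∈ τ_X ✓.
  U = {p48, p50}: f^{-1}(U) = {x61} ∈ τ_X ✓.
  U = {p49, p50}: f^{-1}(U) = {x60, x61} ∈ τ_X ✓.
  U = {p48, p49, p50}: f^{-1}(U) = {x60, x61} ∈ τ_X ✓.
Every preimage lies in τ_X, so f IS continuous.


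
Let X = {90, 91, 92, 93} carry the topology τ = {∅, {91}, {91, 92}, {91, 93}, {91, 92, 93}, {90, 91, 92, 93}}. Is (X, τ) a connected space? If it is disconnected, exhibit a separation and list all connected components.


(X, τ) is connected.

Find clopen sets (U ∈ τ with X ∖ U ∈ τ):
  U = ∅, X ∖ U = {90, 91, 92, 93} — both open, so U is clopen.
  U = {90, 91, 92, 93}, X ∖ U = ∅ — both open, so U is clopen.
Only trivial clopens (∅ and X) exist, so (X, τ) is connected.
Compute connected components by grouping points that agree on all clopens:
  component: {90, 91, 92, 93}


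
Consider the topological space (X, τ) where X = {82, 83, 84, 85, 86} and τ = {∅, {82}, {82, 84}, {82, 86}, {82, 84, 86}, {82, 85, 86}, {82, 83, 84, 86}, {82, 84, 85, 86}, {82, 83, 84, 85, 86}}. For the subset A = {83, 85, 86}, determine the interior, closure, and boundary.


int(A) = ∅, cl(A) = {83, 85, 86}, ∂A = {83, 85, 86}.

Closed sets in (X, τ) are complements of opens:
  closed(X, τ) = {∅, {83}, {85}, {83, 84}, {83, 85}, {83, 84, 85}, {83, 85, 86}, {83, 84, 85, 86}, {82, 83, 84, 85, 86}}.
int(A) = ⋃ {U ∈ τ : U ⊆ A}. Opens contained in A: ∅.
Taking the union of these: int(A) = ∅.
cl(A) = ⋂ {C closed : A ⊆ C}. Closed sets containing A: {83, 85, 86}, {83, 84, 85, 86}, {82, 83, 84, 85, 86}.
Intersecting these: cl(A) = {83, 85, 86}.
∂A = cl(A) ∖ int(A) = {83, 85, 86} ∖ ∅ = {83, 85, 86}.


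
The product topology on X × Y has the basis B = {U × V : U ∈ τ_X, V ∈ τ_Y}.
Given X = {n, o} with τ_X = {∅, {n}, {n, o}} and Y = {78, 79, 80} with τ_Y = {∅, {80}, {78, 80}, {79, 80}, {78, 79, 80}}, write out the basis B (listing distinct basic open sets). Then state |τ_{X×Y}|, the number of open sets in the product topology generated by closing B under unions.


Basis B = {∅ × ∅, {n} × {80}, {n} × {78, 80}, {n} × {79, 80}, {n, o} × {80}, {n} × {78, 79, 80}, {n, o} × {78, 80}, {n, o} × {79, 80}, {n, o} × {78, 79, 80}}; |τ_{X×Y}| = 14.

Enumerate products U × V with U ∈ τ_X, V ∈ τ_Y (deduplicated):
  ∅ × ∅ = {} (∅)
  {n} × {80} = {(n,80)}
  {n} × {78, 80} = {(n,78), (n,80)}
  {n} × {79, 80} = {(n,79), (n,80)}
  {n, o} × {80} = {(n,80), (o,80)}
  {n} × {78, 79, 80} = {(n,78), (n,79), (n,80)}
  {n, o} × {78, 80} = {(n,78), (n,80), (o,78), (o,80)}
  {n, o} × {79, 80} = {(n,79), (n,80), (o,79), (o,80)}
  {n, o} × {78, 79, 80} = {(n,78), (n,79), (n,80), (o,78), (o,79), (o,80)}
These 9 distinct sets form the basis B.
Close under arbitrary unions to get τ_{X×Y}; counting gives |τ_{X×Y}| = 14.


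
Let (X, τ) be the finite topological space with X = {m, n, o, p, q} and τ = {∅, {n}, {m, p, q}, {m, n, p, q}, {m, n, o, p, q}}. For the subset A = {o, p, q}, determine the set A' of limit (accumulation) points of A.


A' = {m, o, p, q}

For each x ∈ X, list the open sets U ∈ τ with x ∈ U, then check whether U ∩ (A ∖ {x}) ≠ ∅ for every such U.
  x = m: opens ∋ x are {m, p, q}, {m, n, p, q}, {m, n, o, p, q}; each meets A ∖ {m}, so x IS a limit point.
  x = n: open {n} ∋ x has {n} ∩ (A ∖ {n}) = ∅, so x is NOT a limit point.
  x = o: opens ∋ x are {m, n, o, p, q}; each meets A ∖ {o}, so x IS a limit point.
  x = p: opens ∋ x are {m, p, q}, {m, n, p, q}, {m, n, o, p, q}; each meets A ∖ {p}, so x IS a limit point.
  x = q: opens ∋ x are {m, p, q}, {m, n, p, q}, {m, n, o, p, q}; each meets A ∖ {q}, so x IS a limit point.
Collecting: A' = {m, o, p, q}.


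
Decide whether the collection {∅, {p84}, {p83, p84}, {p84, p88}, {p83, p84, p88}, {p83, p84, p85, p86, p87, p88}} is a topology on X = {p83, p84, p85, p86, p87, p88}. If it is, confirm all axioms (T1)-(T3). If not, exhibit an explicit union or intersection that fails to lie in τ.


τ IS a topology on X.

Axiom (T1): ∅ ∈ τ? Yes; X ∈ τ? Yes.
Axiom (T2/T3): check pairwise unions and intersections of members of τ.
All pairwise intersections and unions checked — each lies in τ. Therefore τ satisfies (T1), (T2), (T3): it IS a topology on X.


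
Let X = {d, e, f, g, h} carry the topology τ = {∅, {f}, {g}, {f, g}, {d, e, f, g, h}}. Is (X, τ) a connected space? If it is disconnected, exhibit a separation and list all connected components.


(X, τ) is connected.

Find clopen sets (U ∈ τ with X ∖ U ∈ τ):
  U = ∅, X ∖ U = {d, e, f, g, h} — both open, so U is clopen.
  U = {d, e, f, g, h}, X ∖ U = ∅ — both open, so U is clopen.
Only trivial clopens (∅ and X) exist, so (X, τ) is connected.
Compute connected components by grouping points that agree on all clopens:
  component: {d, e, f, g, h}


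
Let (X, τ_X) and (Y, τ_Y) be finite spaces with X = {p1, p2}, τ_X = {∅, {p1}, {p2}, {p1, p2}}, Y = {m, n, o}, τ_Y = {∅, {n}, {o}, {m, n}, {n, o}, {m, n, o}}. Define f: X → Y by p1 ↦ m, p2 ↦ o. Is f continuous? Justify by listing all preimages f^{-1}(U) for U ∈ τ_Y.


f IS continuous.

Compute f^{-1}(U) for each U ∈ τ_Y:
  U = ∅: f^{-1}(U) = ∅ ∈ τ_X ✓.
  U = {n}: f^{-1}(U) = ∅ ∈ τ_X ✓.
  U = {o}: f^{-1}(U) = {p2} ∈ τ_X ✓.
  U = {m, n}: f^{-1}(U) = {p1} ∈ τ_X ✓.
  U = {n, o}: f^{-1}(U) = {p2} ∈ τ_X ✓.
  U = {m, n, o}: f^{-1}(U) = {p1, p2} ∈ τ_X ✓.
Every preimage lies in τ_X, so f IS continuous.


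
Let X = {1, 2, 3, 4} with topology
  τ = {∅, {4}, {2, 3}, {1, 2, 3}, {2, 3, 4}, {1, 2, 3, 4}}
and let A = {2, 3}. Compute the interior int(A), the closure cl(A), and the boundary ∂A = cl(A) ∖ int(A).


int(A) = {2, 3}, cl(A) = {1, 2, 3}, ∂A = {1}.

Closed sets in (X, τ) are complements of opens:
  closed(X, τ) = {∅, {1}, {4}, {1, 4}, {1, 2, 3}, {1, 2, 3, 4}}.
int(A) = ⋃ {U ∈ τ : U ⊆ A}. Opens contained in A: ∅, {2, 3}.
Taking the union of these: int(A) = {2, 3}.
cl(A) = ⋂ {C closed : A ⊆ C}. Closed sets containing A: {1, 2, 3}, {1, 2, 3, 4}.
Intersecting these: cl(A) = {1, 2, 3}.
∂A = cl(A) ∖ int(A) = {1, 2, 3} ∖ {2, 3} = {1}.


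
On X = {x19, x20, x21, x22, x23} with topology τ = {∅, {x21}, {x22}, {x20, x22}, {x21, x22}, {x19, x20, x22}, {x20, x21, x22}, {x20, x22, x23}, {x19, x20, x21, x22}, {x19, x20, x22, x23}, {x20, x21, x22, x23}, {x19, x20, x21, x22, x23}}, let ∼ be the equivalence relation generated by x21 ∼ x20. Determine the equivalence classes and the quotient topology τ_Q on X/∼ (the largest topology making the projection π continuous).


X/∼ = {[x19], [x20=x21], [x22], [x23]}; |τ_Q| = 6.

Equivalence classes: [x19], [x20=x21], [x22], [x23].
Quotient map π: X → X/∼ sends x19 ↦ [x19], x20 ↦ [x20=x21], x21 ↦ [x20=x21], x22 ↦ [x22], x23 ↦ [x23].
For each subset V ⊆ X/∼, compute π^{-1}(V) ⊆ X and check whether π^{-1}(V) ∈ τ. V is open in τ_Q iff π^{-1}(V) ∈ τ.
  V = {}: π^{-1}(V) = ∅ ∈ τ ✓.
  V = {[x19]}: π^{-1}(V) = {x19} ∉ τ ✗.
  V = {[x20=x21]}: π^{-1}(V) = {x20, x21} ∉ τ ✗.
  V = {[x19], [x20=x21]}: π^{-1}(V) = {x19, x20, x21} ∉ τ ✗.
  V = {[x22]}: π^{-1}(V) = {x22} ∈ τ ✓.
  V = {[x19], [x22]}: π^{-1}(V) = {x19, x22} ∉ τ ✗.
  V = {[x20=x21], [x22]}: π^{-1}(V) = {x20, x21, x22} ∈ τ ✓.
  V = {[x19], [x20=x21], [x22]}: π^{-1}(V) = {x19, x20, x21, x22} ∈ τ ✓.
  V = {[x23]}: π^{-1}(V) = {x23} ∉ τ ✗.
  V = {[x19], [x23]}: π^{-1}(V) = {x19, x23} ∉ τ ✗.
  V = {[x20=x21], [x23]}: π^{-1}(V) = {x20, x21, x23} ∉ τ ✗.
  V = {[x19], [x20=x21], [x23]}: π^{-1}(V) = {x19, x20, x21, x23} ∉ τ ✗.
  V = {[x22], [x23]}: π^{-1}(V) = {x22, x23} ∉ τ ✗.
  V = {[x19], [x22], [x23]}: π^{-1}(V) = {x19, x22, x23} ∉ τ ✗.
  V = {[x20=x21], [x22], [x23]}: π^{-1}(V) = {x20, x21, x22, x23} ∈ τ ✓.
  V = {[x19], [x20=x21], [x22], [x23]}: π^{-1}(V) = {x19, x20, x21, x22, x23} ∈ τ ✓.
Open sets in the quotient: τ_Q = {{}, {[x22]}, {[x20=x21], [x22]}, {[x19], [x20=x21], [x22]}, {[x20=x21], [x22], [x23]}, {[x19], [x20=x21], [x22], [x23]}} (6 elements).


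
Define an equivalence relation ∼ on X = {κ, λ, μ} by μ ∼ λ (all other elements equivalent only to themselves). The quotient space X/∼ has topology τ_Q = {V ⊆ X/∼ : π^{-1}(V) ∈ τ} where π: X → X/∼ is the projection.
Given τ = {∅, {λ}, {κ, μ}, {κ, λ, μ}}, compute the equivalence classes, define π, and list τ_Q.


X/∼ = {[κ], [λ=μ]}; |τ_Q| = 2.

Equivalence classes: [κ], [λ=μ].
Quotient map π: X → X/∼ sends κ ↦ [κ], λ ↦ [λ=μ], μ ↦ [λ=μ].
For each subset V ⊆ X/∼, compute π^{-1}(V) ⊆ X and check whether π^{-1}(V) ∈ τ. V is open in τ_Q iff π^{-1}(V) ∈ τ.
  V = {}: π^{-1}(V) = ∅ ∈ τ ✓.
  V = {[κ]}: π^{-1}(V) = {κ} ∉ τ ✗.
  V = {[λ=μ]}: π^{-1}(V) = {λ, μ} ∉ τ ✗.
  V = {[κ], [λ=μ]}: π^{-1}(V) = {κ, λ, μ} ∈ τ ✓.
Open sets in the quotient: τ_Q = {{}, {[κ], [λ=μ]}} (2 elements).


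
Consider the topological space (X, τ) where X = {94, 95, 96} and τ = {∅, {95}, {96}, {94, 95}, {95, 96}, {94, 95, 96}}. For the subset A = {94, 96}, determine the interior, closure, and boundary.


int(A) = {96}, cl(A) = {94, 96}, ∂A = {94}.

Closed sets in (X, τ) are complements of opens:
  closed(X, τ) = {∅, {94}, {96}, {94, 95}, {94, 96}, {94, 95, 96}}.
int(A) = ⋃ {U ∈ τ : U ⊆ A}. Opens contained in A: ∅, {96}.
Taking the union of these: int(A) = {96}.
cl(A) = ⋂ {C closed : A ⊆ C}. Closed sets containing A: {94, 96}, {94, 95, 96}.
Intersecting these: cl(A) = {94, 96}.
∂A = cl(A) ∖ int(A) = {94, 96} ∖ {96} = {94}.


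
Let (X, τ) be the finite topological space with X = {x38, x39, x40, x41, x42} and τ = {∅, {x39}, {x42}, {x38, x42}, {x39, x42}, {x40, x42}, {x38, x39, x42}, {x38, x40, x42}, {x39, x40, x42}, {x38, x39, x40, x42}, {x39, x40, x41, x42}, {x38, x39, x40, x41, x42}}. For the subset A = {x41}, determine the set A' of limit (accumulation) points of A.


A' = ∅

For each x ∈ X, list the open sets U ∈ τ with x ∈ U, then check whether U ∩ (A ∖ {x}) ≠ ∅ for every such U.
  x = x38: open {x38, x42} ∋ x has {x38, x42} ∩ (A ∖ {x38}) = ∅, so x is NOT a limit point.
  x = x39: open {x39} ∋ x has {x39} ∩ (A ∖ {x39}) = ∅, so x is NOT a limit point.
  x = x40: open {x40, x42} ∋ x has {x40, x42} ∩ (A ∖ {x40}) = ∅, so x is NOT a limit point.
  x = x41: open {x39, x40, x41, x42} ∋ x has {x39, x40, x41, x42} ∩ (A ∖ {x41}) = ∅, so x is NOT a limit point.
  x = x42: open {x42} ∋ x has {x42} ∩ (A ∖ {x42}) = ∅, so x is NOT a limit point.
Collecting: A' = ∅.


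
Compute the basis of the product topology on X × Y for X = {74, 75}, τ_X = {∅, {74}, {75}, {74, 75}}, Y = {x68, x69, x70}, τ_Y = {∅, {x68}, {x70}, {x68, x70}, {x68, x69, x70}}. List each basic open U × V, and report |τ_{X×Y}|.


Basis B = {∅ × ∅, {74} × {x68}, {74} × {x70}, {75} × {x68}, {75} × {x70}, {74} × {x68, x70}, {74, 75} × {x68}, {74, 75} × {x70}, {75} × {x68, x70}, {74} × {x68, x69, x70}, {75} × {x68, x69, x70}, {74, 75} × {x68, x70}, {74, 75} × {x68, x69, x70}}; |τ_{X×Y}| = 25.

Enumerate products U × V with U ∈ τ_X, V ∈ τ_Y (deduplicated):
  ∅ × ∅ = {} (∅)
  {74} × {x68} = {(74,x68)}
  {74} × {x70} = {(74,x70)}
  {75} × {x68} = {(75,x68)}
  {75} × {x70} = {(75,x70)}
  {74} × {x68, x70} = {(74,x68), (74,x70)}
  {74, 75} × {x68} = {(74,x68), (75,x68)}
  {74, 75} × {x70} = {(74,x70), (75,x70)}
  {75} × {x68, x70} = {(75,x68), (75,x70)}
  {74} × {x68, x69, x70} = {(74,x68), (74,x69), (74,x70)}
  {75} × {x68, x69, x70} = {(75,x68), (75,x69), (75,x70)}
  {74, 75} × {x68, x70} = {(74,x68), (74,x70), (75,x68), (75,x70)}
  {74, 75} × {x68, x69, x70} = {(74,x68), (74,x69), (74,x70), (75,x68), (75,x69), (75,x70)}
These 13 distinct sets form the basis B.
Close under arbitrary unions to get τ_{X×Y}; counting gives |τ_{X×Y}| = 25.


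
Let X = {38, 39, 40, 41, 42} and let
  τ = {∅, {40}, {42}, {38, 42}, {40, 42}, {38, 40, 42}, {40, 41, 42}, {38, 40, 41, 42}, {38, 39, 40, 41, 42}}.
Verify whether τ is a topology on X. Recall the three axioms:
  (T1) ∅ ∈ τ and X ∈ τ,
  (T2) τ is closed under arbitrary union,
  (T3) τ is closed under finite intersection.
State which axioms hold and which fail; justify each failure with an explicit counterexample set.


τ IS a topology on X.

Axiom (T1): ∅ ∈ τ? Yes; X ∈ τ? Yes.
Axiom (T2/T3): check pairwise unions and intersections of members of τ.
All pairwise intersections and unions checked — each lies in τ. Therefore τ satisfies (T1), (T2), (T3): it IS a topology on X.


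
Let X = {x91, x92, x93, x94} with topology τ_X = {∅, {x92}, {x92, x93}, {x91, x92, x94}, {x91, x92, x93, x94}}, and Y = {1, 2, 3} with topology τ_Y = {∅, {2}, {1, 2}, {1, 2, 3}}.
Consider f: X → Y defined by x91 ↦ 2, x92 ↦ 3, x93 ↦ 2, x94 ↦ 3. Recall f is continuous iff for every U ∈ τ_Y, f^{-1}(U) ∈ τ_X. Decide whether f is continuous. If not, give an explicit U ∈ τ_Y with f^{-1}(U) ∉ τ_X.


f is NOT continuous.

Compute f^{-1}(U) for each U ∈ τ_Y:
  U = ∅: f^{-1}(U) = ∅ ∈ τ_X ✓.
  U = {2}: f^{-1}(U) = {x91, x93} ∉ τ_X ✗.
  U = {1, 2}: f^{-1}(U) = {x91, x93} ∉ τ_X ✗.
  U = {1, 2, 3}: f^{-1}(U) = {x91, x92, x93, x94} ∈ τ_X ✓.
Found U = {2} with f^{-1}(U) = {x91, x93} not in τ_X. Therefore f is NOT continuous.


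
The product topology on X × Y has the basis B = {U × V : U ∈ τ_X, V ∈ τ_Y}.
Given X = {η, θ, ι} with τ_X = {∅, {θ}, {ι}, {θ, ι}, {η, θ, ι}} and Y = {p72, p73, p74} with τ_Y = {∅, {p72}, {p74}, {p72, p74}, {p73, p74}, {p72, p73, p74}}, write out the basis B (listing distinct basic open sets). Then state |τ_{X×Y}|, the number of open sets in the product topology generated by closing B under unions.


Basis B = {∅ × ∅, {θ} × {p72}, {θ} × {p74}, {ι} × {p72}, {ι} × {p74}, {θ} × {p72, p74}, {θ, ι} × {p72}, {θ} × {p73, p74}, {θ, ι} × {p74}, {ι} × {p72, p74}, {ι} × {p73, p74}, {η, θ, ι} × {p72}, {η, θ, ι} × {p74}, {θ} × {p72, p73, p74}, {ι} × {p72, p73, p74}, {θ, ι} × {p72, p74}, {θ, ι} × {p73, p74}, {η, θ, ι} × {p72, p74}, {η, θ, ι} × {p73, p74}, {θ, ι} × {p72, p73, p74}, {η, θ, ι} × {p72, p73, p74}}; |τ_{X×Y}| = 70.

Enumerate products U × V with U ∈ τ_X, V ∈ τ_Y (deduplicated):
  ∅ × ∅ = {} (∅)
  {θ} × {p72} = {(θ,p72)}
  {θ} × {p74} = {(θ,p74)}
  {ι} × {p72} = {(ι,p72)}
  {ι} × {p74} = {(ι,p74)}
  {θ} × {p72, p74} = {(θ,p72), (θ,p74)}
  {θ, ι} × {p72} = {(θ,p72), (ι,p72)}
  {θ} × {p73, p74} = {(θ,p73), (θ,p74)}
  {θ, ι} × {p74} = {(θ,p74), (ι,p74)}
  {ι} × {p72, p74} = {(ι,p72), (ι,p74)}
  {ι} × {p73, p74} = {(ι,p73), (ι,p74)}
  {η, θ, ι} × {p72} = {(η,p72), (θ,p72), (ι,p72)}
  {η, θ, ι} × {p74} = {(η,p74), (θ,p74), (ι,p74)}
  {θ} × {p72, p73, p74} = {(θ,p72), (θ,p73), (θ,p74)}
  {ι} × {p72, p73, p74} = {(ι,p72), (ι,p73), (ι,p74)}
  {θ, ι} × {p72, p74} = {(θ,p72), (θ,p74), (ι,p72), (ι,p74)}
  {θ, ι} × {p73, p74} = {(θ,p73), (θ,p74), (ι,p73), (ι,p74)}
  {η, θ, ι} × {p72, p74} = {(η,p72), (η,p74), (θ,p72), (θ,p74), (ι,p72), (ι,p74)}
  {η, θ, ι} × {p73, p74} = {(η,p73), (η,p74), (θ,p73), (θ,p74), (ι,p73), (ι,p74)}
  {θ, ι} × {p72, p73, p74} = {(θ,p72), (θ,p73), (θ,p74), (ι,p72), (ι,p73), (ι,p74)}
  {η, θ, ι} × {p72, p73, p74} = {(η,p72), (η,p73), (η,p74), (θ,p72), (θ,p73), (θ,p74), (ι,p72), (ι,p73), (ι,p74)}
These 21 distinct sets form the basis B.
Close under arbitrary unions to get τ_{X×Y}; counting gives |τ_{X×Y}| = 70.


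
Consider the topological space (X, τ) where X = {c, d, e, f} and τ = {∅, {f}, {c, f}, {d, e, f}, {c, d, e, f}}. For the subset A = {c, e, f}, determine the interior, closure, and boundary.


int(A) = {c, f}, cl(A) = {c, d, e, f}, ∂A = {d, e}.

Closed sets in (X, τ) are complements of opens:
  closed(X, τ) = {∅, {c}, {d, e}, {c, d, e}, {c, d, e, f}}.
int(A) = ⋃ {U ∈ τ : U ⊆ A}. Opens contained in A: ∅, {f}, {c, f}.
Taking the union of these: int(A) = {c, f}.
cl(A) = ⋂ {C closed : A ⊆ C}. Closed sets containing A: {c, d, e, f}.
Intersecting these: cl(A) = {c, d, e, f}.
∂A = cl(A) ∖ int(A) = {c, d, e, f} ∖ {c, f} = {d, e}.


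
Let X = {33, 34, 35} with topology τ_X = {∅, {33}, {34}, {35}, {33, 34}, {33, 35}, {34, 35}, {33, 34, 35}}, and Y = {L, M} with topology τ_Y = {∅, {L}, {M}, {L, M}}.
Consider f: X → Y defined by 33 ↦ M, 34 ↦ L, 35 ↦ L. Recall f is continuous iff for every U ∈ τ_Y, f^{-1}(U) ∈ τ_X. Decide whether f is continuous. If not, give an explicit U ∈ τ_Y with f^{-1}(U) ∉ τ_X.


f IS continuous.

Compute f^{-1}(U) for each U ∈ τ_Y:
  U = ∅: f^{-1}(U) = ∅ ∈ τ_X ✓.
  U = {L}: f^{-1}(U) = {34, 35} ∈ τ_X ✓.
  U = {M}: f^{-1}(U) = {33} ∈ τ_X ✓.
  U = {L, M}: f^{-1}(U) = {33, 34, 35} ∈ τ_X ✓.
Every preimage lies in τ_X, so f IS continuous.


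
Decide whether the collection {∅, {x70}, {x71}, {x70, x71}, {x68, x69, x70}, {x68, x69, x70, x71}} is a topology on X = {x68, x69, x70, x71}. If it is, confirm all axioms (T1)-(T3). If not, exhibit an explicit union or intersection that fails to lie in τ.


τ IS a topology on X.

Axiom (T1): ∅ ∈ τ? Yes; X ∈ τ? Yes.
Axiom (T2/T3): check pairwise unions and intersections of members of τ.
All pairwise intersections and unions checked — each lies in τ. Therefore τ satisfies (T1), (T2), (T3): it IS a topology on X.


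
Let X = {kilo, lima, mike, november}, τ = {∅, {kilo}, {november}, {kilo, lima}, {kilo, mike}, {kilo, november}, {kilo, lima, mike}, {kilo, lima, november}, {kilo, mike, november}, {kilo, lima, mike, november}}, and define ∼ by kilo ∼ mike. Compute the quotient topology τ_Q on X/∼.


X/∼ = {[kilo=mike], [lima], [november]}; |τ_Q| = 6.

Equivalence classes: [kilo=mike], [lima], [november].
Quotient map π: X → X/∼ sends kilo ↦ [kilo=mike], lima ↦ [lima], mike ↦ [kilo=mike], november ↦ [november].
For each subset V ⊆ X/∼, compute π^{-1}(V) ⊆ X and check whether π^{-1}(V) ∈ τ. V is open in τ_Q iff π^{-1}(V) ∈ τ.
  V = {}: π^{-1}(V) = ∅ ∈ τ ✓.
  V = {[kilo=mike]}: π^{-1}(V) = {kilo, mike} ∈ τ ✓.
  V = {[lima]}: π^{-1}(V) = {lima} ∉ τ ✗.
  V = {[kilo=mike], [lima]}: π^{-1}(V) = {kilo, lima, mike} ∈ τ ✓.
  V = {[november]}: π^{-1}(V) = {november} ∈ τ ✓.
  V = {[kilo=mike], [november]}: π^{-1}(V) = {kilo, mike, november} ∈ τ ✓.
  V = {[lima], [november]}: π^{-1}(V) = {lima, november} ∉ τ ✗.
  V = {[kilo=mike], [lima], [november]}: π^{-1}(V) = {kilo, lima, mike, november} ∈ τ ✓.
Open sets in the quotient: τ_Q = {{}, {[kilo=mike]}, {[kilo=mike], [lima]}, {[november]}, {[kilo=mike], [november]}, {[kilo=mike], [lima], [november]}} (6 elements).


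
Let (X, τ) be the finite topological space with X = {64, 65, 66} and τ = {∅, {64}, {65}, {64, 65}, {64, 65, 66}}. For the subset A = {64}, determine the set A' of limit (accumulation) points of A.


A' = {66}

For each x ∈ X, list the open sets U ∈ τ with x ∈ U, then check whether U ∩ (A ∖ {x}) ≠ ∅ for every such U.
  x = 64: open {64} ∋ x has {64} ∩ (A ∖ {64}) = ∅, so x is NOT a limit point.
  x = 65: open {65} ∋ x has {65} ∩ (A ∖ {65}) = ∅, so x is NOT a limit point.
  x = 66: opens ∋ x are {64, 65, 66}; each meets A ∖ {66}, so x IS a limit point.
Collecting: A' = {66}.


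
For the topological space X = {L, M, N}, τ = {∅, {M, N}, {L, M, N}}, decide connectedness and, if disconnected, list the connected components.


(X, τ) is connected.

Find clopen sets (U ∈ τ with X ∖ U ∈ τ):
  U = ∅, X ∖ U = {L, M, N} — both open, so U is clopen.
  U = {L, M, N}, X ∖ U = ∅ — both open, so U is clopen.
Only trivial clopens (∅ and X) exist, so (X, τ) is connected.
Compute connected components by grouping points that agree on all clopens:
  component: {L, M, N}


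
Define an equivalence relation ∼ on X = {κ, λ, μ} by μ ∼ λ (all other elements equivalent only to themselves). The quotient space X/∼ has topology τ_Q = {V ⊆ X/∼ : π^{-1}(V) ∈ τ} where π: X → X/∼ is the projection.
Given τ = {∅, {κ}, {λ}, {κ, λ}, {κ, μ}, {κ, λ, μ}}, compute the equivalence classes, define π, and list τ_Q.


X/∼ = {[κ], [λ=μ]}; |τ_Q| = 3.

Equivalence classes: [κ], [λ=μ].
Quotient map π: X → X/∼ sends κ ↦ [κ], λ ↦ [λ=μ], μ ↦ [λ=μ].
For each subset V ⊆ X/∼, compute π^{-1}(V) ⊆ X and check whether π^{-1}(V) ∈ τ. V is open in τ_Q iff π^{-1}(V) ∈ τ.
  V = {}: π^{-1}(V) = ∅ ∈ τ ✓.
  V = {[κ]}: π^{-1}(V) = {κ} ∈ τ ✓.
  V = {[λ=μ]}: π^{-1}(V) = {λ, μ} ∉ τ ✗.
  V = {[κ], [λ=μ]}: π^{-1}(V) = {κ, λ, μ} ∈ τ ✓.
Open sets in the quotient: τ_Q = {{}, {[κ]}, {[κ], [λ=μ]}} (3 elements).


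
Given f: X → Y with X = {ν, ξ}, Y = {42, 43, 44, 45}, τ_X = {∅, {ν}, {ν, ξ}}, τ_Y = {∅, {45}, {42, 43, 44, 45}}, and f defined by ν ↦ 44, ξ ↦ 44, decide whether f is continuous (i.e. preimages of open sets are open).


f IS continuous.

Compute f^{-1}(U) for each U ∈ τ_Y:
  U = ∅: f^{-1}(U) = ∅ ∈ τ_X ✓.
  U = {45}: f^{-1}(U) = ∅ ∈ τ_X ✓.
  U = {42, 43, 44, 45}: f^{-1}(U) = {ν, ξ} ∈ τ_X ✓.
Every preimage lies in τ_X, so f IS continuous.


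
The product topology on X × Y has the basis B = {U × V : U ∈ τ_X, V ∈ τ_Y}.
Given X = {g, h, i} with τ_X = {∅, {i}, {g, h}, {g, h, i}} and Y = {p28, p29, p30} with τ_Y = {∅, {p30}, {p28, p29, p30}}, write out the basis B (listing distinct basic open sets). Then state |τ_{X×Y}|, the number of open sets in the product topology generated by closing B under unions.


Basis B = {∅ × ∅, {i} × {p30}, {g, h} × {p30}, {g, h, i} × {p30}, {i} × {p28, p29, p30}, {g, h} × {p28, p29, p30}, {g, h, i} × {p28, p29, p30}}; |τ_{X×Y}| = 9.

Enumerate products U × V with U ∈ τ_X, V ∈ τ_Y (deduplicated):
  ∅ × ∅ = {} (∅)
  {i} × {p30} = {(i,p30)}
  {g, h} × {p30} = {(g,p30), (h,p30)}
  {g, h, i} × {p30} = {(g,p30), (h,p30), (i,p30)}
  {i} × {p28, p29, p30} = {(i,p28), (i,p29), (i,p30)}
  {g, h} × {p28, p29, p30} = {(g,p28), (g,p29), (g,p30), (h,p28), (h,p29), (h,p30)}
  {g, h, i} × {p28, p29, p30} = {(g,p28), (g,p29), (g,p30), (h,p28), (h,p29), (h,p30), (i,p28), (i,p29), (i,p30)}
These 7 distinct sets form the basis B.
Close under arbitrary unions to get τ_{X×Y}; counting gives |τ_{X×Y}| = 9.


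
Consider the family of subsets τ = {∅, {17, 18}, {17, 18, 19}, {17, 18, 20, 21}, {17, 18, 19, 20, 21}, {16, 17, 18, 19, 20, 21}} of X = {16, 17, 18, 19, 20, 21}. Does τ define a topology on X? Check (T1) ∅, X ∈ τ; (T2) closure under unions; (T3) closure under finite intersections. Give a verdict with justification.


τ IS a topology on X.

Axiom (T1): ∅ ∈ τ? Yes; X ∈ τ? Yes.
Axiom (T2/T3): check pairwise unions and intersections of members of τ.
All pairwise intersections and unions checked — each lies in τ. Therefore τ satisfies (T1), (T2), (T3): it IS a topology on X.


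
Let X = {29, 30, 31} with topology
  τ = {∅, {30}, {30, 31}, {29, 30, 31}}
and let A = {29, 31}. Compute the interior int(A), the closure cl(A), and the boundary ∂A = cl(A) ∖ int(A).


int(A) = ∅, cl(A) = {29, 31}, ∂A = {29, 31}.

Closed sets in (X, τ) are complements of opens:
  closed(X, τ) = {∅, {29}, {29, 31}, {29, 30, 31}}.
int(A) = ⋃ {U ∈ τ : U ⊆ A}. Opens contained in A: ∅.
Taking the union of these: int(A) = ∅.
cl(A) = ⋂ {C closed : A ⊆ C}. Closed sets containing A: {29, 31}, {29, 30, 31}.
Intersecting these: cl(A) = {29, 31}.
∂A = cl(A) ∖ int(A) = {29, 31} ∖ ∅ = {29, 31}.


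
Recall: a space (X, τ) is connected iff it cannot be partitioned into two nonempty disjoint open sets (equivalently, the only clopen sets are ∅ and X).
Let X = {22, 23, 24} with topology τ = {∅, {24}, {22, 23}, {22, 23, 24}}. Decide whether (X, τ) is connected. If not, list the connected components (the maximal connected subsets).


(X, τ) is disconnected; components = [{24}, {22, 23}].

Find clopen sets (U ∈ τ with X ∖ U ∈ τ):
  U = ∅, X ∖ U = {22, 23, 24} — both open, so U is clopen.
  U = {24}, X ∖ U = {22, 23} — both open, so U is clopen.
  U = {22, 23}, X ∖ U = {24} — both open, so U is clopen.
  U = {22, 23, 24}, X ∖ U = ∅ — both open, so U is clopen.
Nontrivial clopen(s) exist: e.g. {22, 23}. So (X, τ) is disconnected.
Compute connected components by grouping points that agree on all clopens:
  component: {24}
  component: {22, 23}


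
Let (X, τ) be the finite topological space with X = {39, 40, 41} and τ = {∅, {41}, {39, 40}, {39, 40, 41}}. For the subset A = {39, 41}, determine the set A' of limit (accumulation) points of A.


A' = {40}

For each x ∈ X, list the open sets U ∈ τ with x ∈ U, then check whether U ∩ (A ∖ {x}) ≠ ∅ for every such U.
  x = 39: open {39, 40} ∋ x has {39, 40} ∩ (A ∖ {39}) = ∅, so x is NOT a limit point.
  x = 40: opens ∋ x are {39, 40}, {39, 40, 41}; each meets A ∖ {40}, so x IS a limit point.
  x = 41: open {41} ∋ x has {41} ∩ (A ∖ {41}) = ∅, so x is NOT a limit point.
Collecting: A' = {40}.


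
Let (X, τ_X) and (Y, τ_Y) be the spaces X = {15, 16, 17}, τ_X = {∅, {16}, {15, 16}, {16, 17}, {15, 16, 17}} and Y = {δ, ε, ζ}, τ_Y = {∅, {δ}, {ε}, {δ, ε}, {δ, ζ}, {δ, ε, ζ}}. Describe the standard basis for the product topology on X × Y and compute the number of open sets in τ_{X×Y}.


Basis B = {∅ × ∅, {16} × {δ}, {16} × {ε}, {15, 16} × {δ}, {15, 16} × {ε}, {16} × {δ, ε}, {16} × {δ, ζ}, {16, 17} × {δ}, {16, 17} × {ε}, {15, 16, 17} × {δ}, {15, 16, 17} × {ε}, {16} × {δ, ε, ζ}, {15, 16} × {δ, ε}, {15, 16} × {δ, ζ}, {16, 17} × {δ, ε}, {16, 17} × {δ, ζ}, {15, 16} × {δ, ε, ζ}, {15, 16, 17} × {δ, ε}, {15, 16, 17} × {δ, ζ}, {16, 17} × {δ, ε, ζ}, {15, 16, 17} × {δ, ε, ζ}}; |τ_{X×Y}| = 70.

Enumerate products U × V with U ∈ τ_X, V ∈ τ_Y (deduplicated):
  ∅ × ∅ = {} (∅)
  {16} × {δ} = {(16,δ)}
  {16} × {ε} = {(16,ε)}
  {15, 16} × {δ} = {(15,δ), (16,δ)}
  {15, 16} × {ε} = {(15,ε), (16,ε)}
  {16} × {δ, ε} = {(16,δ), (16,ε)}
  {16} × {δ, ζ} = {(16,δ), (16,ζ)}
  {16, 17} × {δ} = {(16,δ), (17,δ)}
  {16, 17} × {ε} = {(16,ε), (17,ε)}
  {15, 16, 17} × {δ} = {(15,δ), (16,δ), (17,δ)}
  {15, 16, 17} × {ε} = {(15,ε), (16,ε), (17,ε)}
  {16} × {δ, ε, ζ} = {(16,δ), (16,ε), (16,ζ)}
  {15, 16} × {δ, ε} = {(15,δ), (15,ε), (16,δ), (16,ε)}
  {15, 16} × {δ, ζ} = {(15,δ), (15,ζ), (16,δ), (16,ζ)}
  {16, 17} × {δ, ε} = {(16,δ), (16,ε), (17,δ), (17,ε)}
  {16, 17} × {δ, ζ} = {(16,δ), (16,ζ), (17,δ), (17,ζ)}
  {15, 16} × {δ, ε, ζ} = {(15,δ), (15,ε), (15,ζ), (16,δ), (16,ε), (16,ζ)}
  {15, 16, 17} × {δ, ε} = {(15,δ), (15,ε), (16,δ), (16,ε), (17,δ), (17,ε)}
  {15, 16, 17} × {δ, ζ} = {(15,δ), (15,ζ), (16,δ), (16,ζ), (17,δ), (17,ζ)}
  {16, 17} × {δ, ε, ζ} = {(16,δ), (16,ε), (16,ζ), (17,δ), (17,ε), (17,ζ)}
  {15, 16, 17} × {δ, ε, ζ} = {(15,δ), (15,ε), (15,ζ), (16,δ), (16,ε), (16,ζ), (17,δ), (17,ε), (17,ζ)}
These 21 distinct sets form the basis B.
Close under arbitrary unions to get τ_{X×Y}; counting gives |τ_{X×Y}| = 70.


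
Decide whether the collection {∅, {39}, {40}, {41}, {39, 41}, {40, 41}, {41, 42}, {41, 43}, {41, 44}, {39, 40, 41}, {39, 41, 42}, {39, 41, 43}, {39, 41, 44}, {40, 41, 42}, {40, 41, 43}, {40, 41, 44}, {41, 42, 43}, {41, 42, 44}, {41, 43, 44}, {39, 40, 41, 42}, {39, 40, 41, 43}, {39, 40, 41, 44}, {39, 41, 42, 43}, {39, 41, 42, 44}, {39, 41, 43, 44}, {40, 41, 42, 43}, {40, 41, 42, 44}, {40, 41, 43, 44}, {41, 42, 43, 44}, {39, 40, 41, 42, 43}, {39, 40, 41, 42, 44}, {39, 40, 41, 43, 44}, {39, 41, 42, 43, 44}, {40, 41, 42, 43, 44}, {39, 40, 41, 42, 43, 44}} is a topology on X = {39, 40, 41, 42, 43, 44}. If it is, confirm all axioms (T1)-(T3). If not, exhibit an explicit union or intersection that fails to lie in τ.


τ is NOT a topology on X.

Axiom (T1): ∅ ∈ τ? Yes; X ∈ τ? Yes.
Axiom (T2/T3): check pairwise unions and intersections of members of τ.
Counterexample for (T2): {39} ∪ {40} = {39, 40} ∉ τ. Therefore τ is NOT a topology.


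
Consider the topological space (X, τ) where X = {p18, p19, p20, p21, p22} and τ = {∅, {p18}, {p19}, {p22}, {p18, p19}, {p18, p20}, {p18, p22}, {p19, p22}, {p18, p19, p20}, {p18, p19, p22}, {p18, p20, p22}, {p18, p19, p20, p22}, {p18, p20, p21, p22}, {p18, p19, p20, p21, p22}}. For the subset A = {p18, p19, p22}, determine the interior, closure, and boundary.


int(A) = {p18, p19, p22}, cl(A) = {p18, p19, p20, p21, p22}, ∂A = {p20, p21}.

Closed sets in (X, τ) are complements of opens:
  closed(X, τ) = {∅, {p19}, {p21}, {p19, p21}, {p20, p21}, {p21, p22}, {p18, p20, p21}, {p19, p20, p21}, {p19, p21, p22}, {p20, p21, p22}, {p18, p19, p20, p21}, {p18, p20, p21, p22}, {p19, p20, p21, p22}, {p18, p19, p20, p21, p22}}.
int(A) = ⋃ {U ∈ τ : U ⊆ A}. Opens contained in A: ∅, {p18}, {p19}, {p22}, {p18, p19}, {p18, p22}, {p19, p22}, {p18, p19, p22}.
Taking the union of these: int(A) = {p18, p19, p22}.
cl(A) = ⋂ {C closed : A ⊆ C}. Closed sets containing A: {p18, p19, p20, p21, p22}.
Intersecting these: cl(A) = {p18, p19, p20, p21, p22}.
∂A = cl(A) ∖ int(A) = {p18, p19, p20, p21, p22} ∖ {p18, p19, p22} = {p20, p21}.
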